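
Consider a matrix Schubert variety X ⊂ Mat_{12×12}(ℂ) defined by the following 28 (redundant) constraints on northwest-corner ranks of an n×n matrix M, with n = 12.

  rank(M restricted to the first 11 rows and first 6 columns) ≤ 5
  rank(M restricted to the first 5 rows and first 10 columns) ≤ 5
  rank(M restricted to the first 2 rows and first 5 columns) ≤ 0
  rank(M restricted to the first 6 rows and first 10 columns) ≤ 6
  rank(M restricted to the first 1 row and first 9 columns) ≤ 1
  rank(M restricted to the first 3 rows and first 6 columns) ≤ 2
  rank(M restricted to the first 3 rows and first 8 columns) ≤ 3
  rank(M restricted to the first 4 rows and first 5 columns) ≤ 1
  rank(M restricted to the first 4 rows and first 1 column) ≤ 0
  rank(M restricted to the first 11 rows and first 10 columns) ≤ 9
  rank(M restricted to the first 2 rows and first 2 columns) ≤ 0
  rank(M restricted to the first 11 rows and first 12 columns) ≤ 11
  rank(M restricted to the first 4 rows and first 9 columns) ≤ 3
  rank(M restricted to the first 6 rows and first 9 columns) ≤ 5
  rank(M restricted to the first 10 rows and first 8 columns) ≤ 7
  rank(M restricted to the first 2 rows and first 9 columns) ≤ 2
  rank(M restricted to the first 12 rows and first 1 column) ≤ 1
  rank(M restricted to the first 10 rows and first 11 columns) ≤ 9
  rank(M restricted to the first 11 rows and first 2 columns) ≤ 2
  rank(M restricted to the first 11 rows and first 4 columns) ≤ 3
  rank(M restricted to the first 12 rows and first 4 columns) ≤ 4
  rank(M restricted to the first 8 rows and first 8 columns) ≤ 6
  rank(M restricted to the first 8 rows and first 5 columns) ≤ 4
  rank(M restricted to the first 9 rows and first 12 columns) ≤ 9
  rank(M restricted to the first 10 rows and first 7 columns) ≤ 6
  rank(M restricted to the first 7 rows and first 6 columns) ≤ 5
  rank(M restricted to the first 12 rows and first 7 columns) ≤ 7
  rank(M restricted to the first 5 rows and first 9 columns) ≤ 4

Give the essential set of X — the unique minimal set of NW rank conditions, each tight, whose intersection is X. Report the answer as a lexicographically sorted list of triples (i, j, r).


Propagating the 28 rank bounds to every northwest block:

  i=1: 0  0  0  0  0  1  1  1  1  1  1  1
  i=2: 0  0  0  0  0  1  2  2  2  2  2  2
  i=3: 0  1  1  1  1  2  3  3  3  3  3  3
  i=4: 0  1  1  1  1  2  3  3  3  4  4  4
  i=5: 1  2  2  2  2  3  4  4  4  5  5  5
  i=6: 1  2  3  3  3  4  5  5  5  6  6  6
  i=7: 1  2  3  3  4  5  6  6  6  7  7  7
  i=8: 1  2  3  3  4  5  6  6  7  8  8  8
  i=9: 1  2  3  3  4  5  6  7  8  9  9  9
  i=10: 1  2  3  3  4  5  6  7  8  9  9  10
  i=11: 1  2  3  3  4  5  6  7  8  9  10  11
  i=12: 1  2  3  4  5  6  7  8  9  10  11  12

the unique w with this rank table is (6, 7, 2, 10, 1, 3, 5, 9, 8, 12, 11, 4).

Fulton essential set (7 of the 24 Rothe cells):

[(2, 5, 0), (4, 1, 0), (4, 5, 1), (4, 9, 3), (8, 8, 6), (10, 11, 9), (11, 4, 3)]


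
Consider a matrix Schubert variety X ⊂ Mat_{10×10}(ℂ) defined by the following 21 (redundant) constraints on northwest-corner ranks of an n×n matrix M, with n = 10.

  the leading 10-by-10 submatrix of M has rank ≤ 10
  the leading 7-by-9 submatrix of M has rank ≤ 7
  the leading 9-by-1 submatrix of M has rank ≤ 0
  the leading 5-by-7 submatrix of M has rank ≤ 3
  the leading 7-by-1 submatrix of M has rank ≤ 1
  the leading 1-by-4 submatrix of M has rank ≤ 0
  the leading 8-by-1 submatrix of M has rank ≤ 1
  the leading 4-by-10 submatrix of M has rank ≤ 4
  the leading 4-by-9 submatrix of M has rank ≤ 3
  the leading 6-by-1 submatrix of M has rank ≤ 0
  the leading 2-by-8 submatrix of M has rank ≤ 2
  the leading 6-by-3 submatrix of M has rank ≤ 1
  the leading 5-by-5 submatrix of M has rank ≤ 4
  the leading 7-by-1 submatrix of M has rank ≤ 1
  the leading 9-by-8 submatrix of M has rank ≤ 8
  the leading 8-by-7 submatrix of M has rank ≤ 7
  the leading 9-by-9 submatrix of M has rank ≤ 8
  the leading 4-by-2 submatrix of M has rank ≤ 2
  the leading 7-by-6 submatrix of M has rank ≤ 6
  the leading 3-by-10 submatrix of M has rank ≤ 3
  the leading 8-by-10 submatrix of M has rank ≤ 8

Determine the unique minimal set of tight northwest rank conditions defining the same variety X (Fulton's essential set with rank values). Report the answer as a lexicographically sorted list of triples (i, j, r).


The tightest implied rank at each (i,j), from the 21 conditions:

  row 1: 0 | 0 | 0 | 0 | 1 | 1 | 1 | 1 | 1 | 1
  row 2: 0 | 1 | 1 | 1 | 2 | 2 | 2 | 2 | 2 | 2
  row 3: 0 | 1 | 1 | 2 | 3 | 3 | 3 | 3 | 3 | 3
  row 4: 0 | 1 | 1 | 2 | 3 | 3 | 3 | 3 | 3 | 4
  row 5: 0 | 1 | 1 | 2 | 3 | 3 | 3 | 4 | 4 | 5
  row 6: 0 | 1 | 1 | 2 | 3 | 4 | 4 | 5 | 5 | 6
  row 7: 0 | 1 | 2 | 3 | 4 | 5 | 5 | 6 | 6 | 7
  row 8: 0 | 1 | 2 | 3 | 4 | 5 | 6 | 7 | 7 | 8
  row 9: 0 | 1 | 2 | 3 | 4 | 5 | 6 | 7 | 8 | 9
  row 10: 1 | 2 | 3 | 4 | 5 | 6 | 7 | 8 | 9 | 10

so w = (5, 2, 4, 10, 8, 6, 3, 7, 9, 1).

D(w) has 22 cells with 5 SE-corners; essential set:

[(1, 4, 0), (4, 9, 3), (5, 7, 3), (6, 3, 1), (9, 1, 0)]


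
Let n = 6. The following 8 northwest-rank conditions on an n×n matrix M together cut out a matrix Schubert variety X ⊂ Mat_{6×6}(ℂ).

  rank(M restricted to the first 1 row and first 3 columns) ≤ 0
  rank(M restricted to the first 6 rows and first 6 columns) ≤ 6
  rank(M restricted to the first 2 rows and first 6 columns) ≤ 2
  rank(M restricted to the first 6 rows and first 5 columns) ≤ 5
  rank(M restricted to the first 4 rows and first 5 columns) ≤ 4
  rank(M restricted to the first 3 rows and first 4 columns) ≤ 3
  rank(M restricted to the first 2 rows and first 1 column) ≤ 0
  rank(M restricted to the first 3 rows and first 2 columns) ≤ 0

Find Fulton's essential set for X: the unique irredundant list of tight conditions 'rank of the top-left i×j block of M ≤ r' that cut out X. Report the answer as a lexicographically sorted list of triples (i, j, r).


Recovering R(i,j) via the rank-extension bound from the 8 conditions:

  i=1: 0 0 0 1 1 1
  i=2: 0 0 1 2 2 2
  i=3: 0 0 1 2 3 3
  i=4: 1 1 2 3 4 4
  i=5: 1 2 3 4 5 5
  i=6: 1 2 3 4 5 6

giving w = (4, 3, 5, 1, 2, 6) via Δ²R.

|D(w)|=7, |Ess(w)|=2:

[(1, 3, 0), (3, 2, 0)]


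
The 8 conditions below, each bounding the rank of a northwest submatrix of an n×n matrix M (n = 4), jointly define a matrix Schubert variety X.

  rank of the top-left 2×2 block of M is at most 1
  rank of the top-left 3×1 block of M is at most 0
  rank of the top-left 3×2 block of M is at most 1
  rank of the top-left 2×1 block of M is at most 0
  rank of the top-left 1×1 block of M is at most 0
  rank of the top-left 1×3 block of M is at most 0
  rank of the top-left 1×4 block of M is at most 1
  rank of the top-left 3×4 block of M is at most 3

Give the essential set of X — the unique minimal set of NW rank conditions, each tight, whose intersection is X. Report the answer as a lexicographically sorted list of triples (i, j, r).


Computing R[i][j] = min implied NW-rank bound (n=4, 8 conditions):

  0  0  0  1
  0  1  1  2
  0  1  2  3
  1  2  3  4

hence w(1..4) = (4, 2, 3, 1).

ℓ(w)=5; the 2 essential cells (i,j,r):

[(1, 3, 0), (3, 1, 0)]


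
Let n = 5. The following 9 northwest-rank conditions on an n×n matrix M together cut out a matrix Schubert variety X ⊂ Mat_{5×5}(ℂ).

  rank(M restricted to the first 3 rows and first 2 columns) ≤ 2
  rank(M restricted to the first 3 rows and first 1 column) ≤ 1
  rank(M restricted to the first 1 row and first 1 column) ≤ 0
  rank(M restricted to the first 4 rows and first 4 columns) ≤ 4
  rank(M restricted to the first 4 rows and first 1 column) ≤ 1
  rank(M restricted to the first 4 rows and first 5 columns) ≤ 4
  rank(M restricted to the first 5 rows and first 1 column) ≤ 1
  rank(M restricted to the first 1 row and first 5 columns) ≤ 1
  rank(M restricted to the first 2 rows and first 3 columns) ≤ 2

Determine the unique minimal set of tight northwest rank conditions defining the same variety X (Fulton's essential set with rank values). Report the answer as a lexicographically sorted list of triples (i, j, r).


Recovering R(i,j) via the rank-extension bound from the 9 conditions:

  row 1: 0  1  1  1  1
  row 2: 1  2  2  2  2
  row 3: 1  2  3  3  3
  row 4: 1  2  3  4  4
  row 5: 1  2  3  4  5

giving w = (2, 1, 3, 4, 5) via Δ²R.

D(w) has 1 cell with 1 SE-corner; essential set:

[(1, 1, 0)]


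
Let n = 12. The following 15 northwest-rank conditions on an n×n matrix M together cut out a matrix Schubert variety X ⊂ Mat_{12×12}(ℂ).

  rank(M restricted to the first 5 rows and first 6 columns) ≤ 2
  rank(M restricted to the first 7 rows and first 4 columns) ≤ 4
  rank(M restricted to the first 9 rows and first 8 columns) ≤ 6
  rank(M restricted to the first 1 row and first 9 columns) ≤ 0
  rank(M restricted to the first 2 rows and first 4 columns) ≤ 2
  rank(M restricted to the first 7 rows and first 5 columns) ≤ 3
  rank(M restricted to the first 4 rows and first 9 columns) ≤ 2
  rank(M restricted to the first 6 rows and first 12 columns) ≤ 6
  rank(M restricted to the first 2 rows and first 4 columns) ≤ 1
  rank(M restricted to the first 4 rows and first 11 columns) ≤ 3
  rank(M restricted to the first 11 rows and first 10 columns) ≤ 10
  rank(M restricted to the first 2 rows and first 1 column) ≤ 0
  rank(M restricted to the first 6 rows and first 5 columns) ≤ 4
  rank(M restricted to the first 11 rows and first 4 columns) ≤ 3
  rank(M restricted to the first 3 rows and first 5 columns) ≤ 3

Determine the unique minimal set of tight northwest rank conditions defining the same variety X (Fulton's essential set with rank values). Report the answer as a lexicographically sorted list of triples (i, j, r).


Computing R[i][j] = min implied NW-rank bound (n=12, 15 conditions):

  0, 0, 0, 0, 0, 0, 0, 0, 0, 1, 1, 1
  0, 1, 1, 1, 1, 1, 1, 1, 1, 2, 2, 2
  1, 2, 2, 2, 2, 2, 2, 2, 2, 3, 3, 3
  1, 2, 2, 2, 2, 2, 2, 2, 2, 3, 3, 4
  1, 2, 2, 2, 2, 2, 3, 3, 3, 4, 4, 5
  1, 2, 3, 3, 3, 3, 4, 4, 4, 5, 5, 6
  1, 2, 3, 3, 3, 4, 5, 5, 5, 6, 6, 7
  1, 2, 3, 3, 4, 5, 6, 6, 6, 7, 7, 8
  1, 2, 3, 3, 4, 5, 6, 6, 7, 8, 8, 9
  1, 2, 3, 3, 4, 5, 6, 7, 8, 9, 9, 10
  1, 2, 3, 3, 4, 5, 6, 7, 8, 9, 10, 11
  1, 2, 3, 4, 5, 6, 7, 8, 9, 10, 11, 12

hence w(1..12) = (10, 2, 1, 12, 7, 3, 6, 5, 9, 8, 11, 4).

D(w) has 29 cells with 8 SE-corners; essential set:

[(1, 9, 0), (2, 1, 0), (4, 9, 2), (4, 11, 3), (5, 6, 2), (7, 5, 3), (9, 8, 6), (11, 4, 3)]


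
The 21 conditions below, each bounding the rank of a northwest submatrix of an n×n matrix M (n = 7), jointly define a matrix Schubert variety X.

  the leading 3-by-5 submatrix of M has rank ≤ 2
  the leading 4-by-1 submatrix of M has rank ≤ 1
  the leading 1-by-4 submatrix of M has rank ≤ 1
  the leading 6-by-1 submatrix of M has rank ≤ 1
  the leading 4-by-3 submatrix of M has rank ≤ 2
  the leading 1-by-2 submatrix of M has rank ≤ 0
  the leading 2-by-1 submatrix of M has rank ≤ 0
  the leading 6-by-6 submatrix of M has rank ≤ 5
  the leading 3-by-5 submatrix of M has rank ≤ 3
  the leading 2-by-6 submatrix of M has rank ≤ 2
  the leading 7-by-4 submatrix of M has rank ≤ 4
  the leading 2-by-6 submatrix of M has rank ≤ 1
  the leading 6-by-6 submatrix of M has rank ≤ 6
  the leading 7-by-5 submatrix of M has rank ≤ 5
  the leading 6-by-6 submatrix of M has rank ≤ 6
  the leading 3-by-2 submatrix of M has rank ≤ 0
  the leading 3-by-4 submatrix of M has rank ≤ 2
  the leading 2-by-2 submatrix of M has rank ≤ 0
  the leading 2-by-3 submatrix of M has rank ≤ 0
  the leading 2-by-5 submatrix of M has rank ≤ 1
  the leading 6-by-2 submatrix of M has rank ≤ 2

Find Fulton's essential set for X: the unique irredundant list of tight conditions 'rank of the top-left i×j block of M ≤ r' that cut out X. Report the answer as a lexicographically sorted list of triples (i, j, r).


Rank table r_w(7×7) implied by the 21 constraints:

  0, 0, 0, 1, 1, 1, 1
  0, 0, 0, 1, 1, 1, 2
  0, 0, 1, 2, 2, 2, 3
  1, 1, 2, 3, 3, 3, 4
  1, 2, 3, 4, 4, 4, 5
  1, 2, 3, 4, 5, 5, 6
  1, 2, 3, 4, 5, 6, 7

so w = (4, 7, 3, 1, 2, 5, 6).

D(w) has 10 cells with 3 SE-corners; essential set:

[(2, 3, 0), (2, 6, 1), (3, 2, 0)]


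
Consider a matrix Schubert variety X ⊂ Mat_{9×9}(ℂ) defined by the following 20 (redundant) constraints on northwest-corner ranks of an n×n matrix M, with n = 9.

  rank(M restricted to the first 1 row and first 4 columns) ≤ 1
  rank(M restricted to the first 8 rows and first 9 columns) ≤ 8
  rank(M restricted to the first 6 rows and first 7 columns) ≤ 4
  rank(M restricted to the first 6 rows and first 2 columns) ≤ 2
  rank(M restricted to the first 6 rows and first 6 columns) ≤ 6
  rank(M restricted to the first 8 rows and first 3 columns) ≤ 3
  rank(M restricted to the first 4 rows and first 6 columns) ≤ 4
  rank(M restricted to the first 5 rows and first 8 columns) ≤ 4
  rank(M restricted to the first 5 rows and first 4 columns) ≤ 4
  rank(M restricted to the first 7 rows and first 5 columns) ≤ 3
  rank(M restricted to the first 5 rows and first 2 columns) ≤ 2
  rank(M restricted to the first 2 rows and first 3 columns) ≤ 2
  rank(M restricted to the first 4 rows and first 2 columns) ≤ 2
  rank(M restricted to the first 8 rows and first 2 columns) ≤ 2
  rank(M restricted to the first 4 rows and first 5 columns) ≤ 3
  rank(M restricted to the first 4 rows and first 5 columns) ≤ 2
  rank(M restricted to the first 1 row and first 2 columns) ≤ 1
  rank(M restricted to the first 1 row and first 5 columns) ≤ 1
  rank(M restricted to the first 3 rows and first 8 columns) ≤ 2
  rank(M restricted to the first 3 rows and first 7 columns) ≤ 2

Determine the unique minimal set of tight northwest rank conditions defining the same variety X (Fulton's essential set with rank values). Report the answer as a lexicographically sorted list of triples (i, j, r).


Propagating the 20 rank bounds to every northwest block:

  i=1: 1 1 1 1 1 1 1 1 1
  i=2: 1 2 2 2 2 2 2 2 2
  i=3: 1 2 2 2 2 2 2 2 3
  i=4: 1 2 2 2 2 3 3 3 4
  i=5: 1 2 3 3 3 4 4 4 5
  i=6: 1 2 3 3 3 4 4 5 6
  i=7: 1 2 3 3 3 4 5 6 7
  i=8: 1 2 3 4 4 5 6 7 8
  i=9: 1 2 3 4 5 6 7 8 9

reading off 1-entries of Δ²R: w = (1, 2, 9, 6, 3, 8, 7, 4, 5).

Fulton essential set (4 of the 14 Rothe cells):

[(3, 8, 2), (4, 5, 2), (6, 7, 4), (7, 5, 3)]


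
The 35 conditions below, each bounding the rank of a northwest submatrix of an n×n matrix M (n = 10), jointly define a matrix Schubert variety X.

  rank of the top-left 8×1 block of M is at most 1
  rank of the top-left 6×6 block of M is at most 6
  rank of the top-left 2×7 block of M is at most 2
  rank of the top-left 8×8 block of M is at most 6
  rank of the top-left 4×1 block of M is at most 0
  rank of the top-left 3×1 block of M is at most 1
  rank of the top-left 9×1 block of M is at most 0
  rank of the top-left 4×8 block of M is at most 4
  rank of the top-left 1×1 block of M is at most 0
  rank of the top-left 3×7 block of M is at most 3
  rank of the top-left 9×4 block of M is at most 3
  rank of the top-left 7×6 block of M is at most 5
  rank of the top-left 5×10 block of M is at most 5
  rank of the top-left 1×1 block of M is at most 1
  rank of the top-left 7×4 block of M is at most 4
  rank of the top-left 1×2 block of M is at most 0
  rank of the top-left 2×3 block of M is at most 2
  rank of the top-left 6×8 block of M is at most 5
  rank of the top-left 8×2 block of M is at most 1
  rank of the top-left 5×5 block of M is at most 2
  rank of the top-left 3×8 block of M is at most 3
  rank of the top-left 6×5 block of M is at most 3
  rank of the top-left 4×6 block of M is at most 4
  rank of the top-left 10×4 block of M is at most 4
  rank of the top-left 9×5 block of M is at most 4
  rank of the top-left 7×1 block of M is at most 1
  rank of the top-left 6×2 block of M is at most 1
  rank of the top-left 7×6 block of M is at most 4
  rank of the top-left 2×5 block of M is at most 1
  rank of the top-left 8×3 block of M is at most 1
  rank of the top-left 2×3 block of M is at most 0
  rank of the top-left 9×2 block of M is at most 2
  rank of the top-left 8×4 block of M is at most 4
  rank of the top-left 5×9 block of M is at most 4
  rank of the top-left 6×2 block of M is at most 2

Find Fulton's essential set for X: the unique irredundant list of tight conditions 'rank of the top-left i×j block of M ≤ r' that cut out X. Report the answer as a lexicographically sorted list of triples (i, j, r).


Rank table r_w(10×10) implied by the 35 constraints:

  R[1]: 0 | 0 | 0 | 1 | 1 | 1 | 1 | 1 | 1 | 1
  R[2]: 0 | 0 | 0 | 1 | 1 | 2 | 2 | 2 | 2 | 2
  R[3]: 0 | 1 | 1 | 2 | 2 | 3 | 3 | 3 | 3 | 3
  R[4]: 0 | 1 | 1 | 2 | 2 | 3 | 4 | 4 | 4 | 4
  R[5]: 0 | 1 | 1 | 2 | 2 | 3 | 4 | 4 | 4 | 5
  R[6]: 0 | 1 | 1 | 2 | 3 | 4 | 5 | 5 | 5 | 6
  R[7]: 0 | 1 | 1 | 2 | 3 | 4 | 5 | 6 | 6 | 7
  R[8]: 0 | 1 | 1 | 2 | 3 | 4 | 5 | 6 | 7 | 8
  R[9]: 0 | 1 | 2 | 3 | 4 | 5 | 6 | 7 | 8 | 9
  R[10]: 1 | 2 | 3 | 4 | 5 | 6 | 7 | 8 | 9 | 10

giving w = (4, 6, 2, 7, 10, 5, 8, 9, 3, 1) via Δ²R.

Fulton essential set (6 of the 23 Rothe cells):

[(2, 3, 0), (2, 5, 1), (5, 5, 2), (5, 9, 4), (8, 3, 1), (9, 1, 0)]


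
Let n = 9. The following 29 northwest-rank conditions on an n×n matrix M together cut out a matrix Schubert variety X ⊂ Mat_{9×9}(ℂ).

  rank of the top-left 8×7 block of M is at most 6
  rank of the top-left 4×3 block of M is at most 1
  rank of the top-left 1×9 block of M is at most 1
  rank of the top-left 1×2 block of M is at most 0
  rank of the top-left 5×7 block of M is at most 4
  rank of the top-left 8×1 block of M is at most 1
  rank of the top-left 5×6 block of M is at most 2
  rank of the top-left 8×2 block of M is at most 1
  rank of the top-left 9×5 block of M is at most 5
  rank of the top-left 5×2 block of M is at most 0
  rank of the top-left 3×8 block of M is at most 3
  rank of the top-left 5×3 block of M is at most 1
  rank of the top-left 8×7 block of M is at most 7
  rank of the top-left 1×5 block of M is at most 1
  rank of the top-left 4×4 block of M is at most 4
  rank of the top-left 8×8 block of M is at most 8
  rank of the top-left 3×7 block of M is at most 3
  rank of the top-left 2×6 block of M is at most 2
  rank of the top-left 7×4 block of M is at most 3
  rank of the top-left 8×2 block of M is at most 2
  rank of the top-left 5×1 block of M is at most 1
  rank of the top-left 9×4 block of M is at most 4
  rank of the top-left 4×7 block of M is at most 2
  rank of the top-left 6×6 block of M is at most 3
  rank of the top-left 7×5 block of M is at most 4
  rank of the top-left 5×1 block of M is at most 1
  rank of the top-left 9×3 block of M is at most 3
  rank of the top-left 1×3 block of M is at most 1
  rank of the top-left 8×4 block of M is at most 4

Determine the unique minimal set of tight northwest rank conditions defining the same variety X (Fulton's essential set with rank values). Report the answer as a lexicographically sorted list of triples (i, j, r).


Propagating the 29 rank bounds to every northwest block:

  0 0 1 1 1 1 1 1 1
  0 0 1 2 2 2 2 2 2
  0 0 1 2 2 2 2 3 3
  0 0 1 2 2 2 2 3 4
  0 0 1 2 2 2 3 4 5
  1 1 2 3 3 3 4 5 6
  1 1 2 3 4 4 5 6 7
  1 1 2 3 4 5 6 7 8
  1 2 3 4 5 6 7 8 9

so w = (3, 4, 8, 9, 7, 1, 5, 6, 2).

Fulton essential set (4 of the 20 Rothe cells):

[(4, 7, 2), (5, 2, 0), (5, 6, 2), (8, 2, 1)]


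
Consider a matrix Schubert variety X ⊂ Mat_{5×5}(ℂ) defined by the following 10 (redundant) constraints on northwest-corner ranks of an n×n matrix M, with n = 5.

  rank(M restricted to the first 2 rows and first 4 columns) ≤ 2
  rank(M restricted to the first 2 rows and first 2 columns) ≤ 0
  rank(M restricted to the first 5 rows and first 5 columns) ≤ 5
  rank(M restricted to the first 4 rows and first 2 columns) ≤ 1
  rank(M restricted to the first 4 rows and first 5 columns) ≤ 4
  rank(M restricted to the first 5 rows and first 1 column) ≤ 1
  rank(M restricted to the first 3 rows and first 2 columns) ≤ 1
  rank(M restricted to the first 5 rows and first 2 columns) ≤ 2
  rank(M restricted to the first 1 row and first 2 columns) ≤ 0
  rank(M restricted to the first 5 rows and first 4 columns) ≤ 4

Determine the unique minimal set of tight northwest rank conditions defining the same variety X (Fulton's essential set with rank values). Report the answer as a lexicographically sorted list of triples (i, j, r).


Rank table r_w(5×5) implied by the 10 constraints:

  i=1: 0, 0, 1, 1, 1
  i=2: 0, 0, 1, 2, 2
  i=3: 1, 1, 2, 3, 3
  i=4: 1, 1, 2, 3, 4
  i=5: 1, 2, 3, 4, 5

so w = (3, 4, 1, 5, 2).

ℓ(w)=5; the 2 essential cells (i,j,r):

[(2, 2, 0), (4, 2, 1)]


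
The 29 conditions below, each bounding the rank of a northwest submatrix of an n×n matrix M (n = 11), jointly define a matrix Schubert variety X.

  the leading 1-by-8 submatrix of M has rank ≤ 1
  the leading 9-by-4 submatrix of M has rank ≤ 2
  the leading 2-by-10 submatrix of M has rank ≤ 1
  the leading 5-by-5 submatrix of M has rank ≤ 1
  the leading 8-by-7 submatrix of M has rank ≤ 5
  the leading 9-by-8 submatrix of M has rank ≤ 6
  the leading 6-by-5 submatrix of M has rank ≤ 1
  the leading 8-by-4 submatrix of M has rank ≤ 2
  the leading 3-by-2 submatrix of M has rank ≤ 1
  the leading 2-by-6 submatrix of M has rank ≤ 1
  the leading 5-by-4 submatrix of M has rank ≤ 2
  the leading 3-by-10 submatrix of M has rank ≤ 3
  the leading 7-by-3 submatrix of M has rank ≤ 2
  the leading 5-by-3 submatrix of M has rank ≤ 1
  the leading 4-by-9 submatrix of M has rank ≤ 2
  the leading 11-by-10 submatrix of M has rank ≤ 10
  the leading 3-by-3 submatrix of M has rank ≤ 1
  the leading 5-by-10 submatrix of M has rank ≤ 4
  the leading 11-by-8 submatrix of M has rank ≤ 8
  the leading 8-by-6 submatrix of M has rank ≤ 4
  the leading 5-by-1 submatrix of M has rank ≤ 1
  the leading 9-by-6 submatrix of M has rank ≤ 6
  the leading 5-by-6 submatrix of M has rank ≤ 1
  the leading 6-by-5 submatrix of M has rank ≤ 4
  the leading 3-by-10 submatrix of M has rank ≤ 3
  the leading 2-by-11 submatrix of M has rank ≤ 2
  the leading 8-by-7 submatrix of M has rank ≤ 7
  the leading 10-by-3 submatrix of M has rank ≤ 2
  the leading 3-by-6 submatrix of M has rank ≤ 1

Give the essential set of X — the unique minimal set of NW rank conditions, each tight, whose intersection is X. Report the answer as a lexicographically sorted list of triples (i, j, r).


Reconstructing r_w from the 29 given conditions:

  R[1]: 1 | 1 | 1 | 1 | 1 | 1 | 1 | 1 | 1 | 1 | 1
  R[2]: 1 | 1 | 1 | 1 | 1 | 1 | 1 | 1 | 1 | 1 | 2
  R[3]: 1 | 1 | 1 | 1 | 1 | 1 | 2 | 2 | 2 | 2 | 3
  R[4]: 1 | 1 | 1 | 1 | 1 | 1 | 2 | 2 | 2 | 3 | 4
  R[5]: 1 | 1 | 1 | 1 | 1 | 1 | 2 | 3 | 3 | 4 | 5
  R[6]: 1 | 1 | 1 | 1 | 1 | 2 | 3 | 4 | 4 | 5 | 6
  R[7]: 1 | 2 | 2 | 2 | 2 | 3 | 4 | 5 | 5 | 6 | 7
  R[8]: 1 | 2 | 2 | 2 | 3 | 4 | 5 | 6 | 6 | 7 | 8
  R[9]: 1 | 2 | 2 | 2 | 3 | 4 | 5 | 6 | 7 | 8 | 9
  R[10]: 1 | 2 | 2 | 3 | 4 | 5 | 6 | 7 | 8 | 9 | 10
  R[11]: 1 | 2 | 3 | 4 | 5 | 6 | 7 | 8 | 9 | 10 | 11

reading off 1-entries of Δ²R: w = (1, 11, 7, 10, 8, 6, 2, 5, 9, 4, 3).

|D(w)|=35, |Ess(w)|=6:

[(2, 10, 1), (4, 9, 2), (5, 6, 1), (6, 5, 1), (9, 4, 2), (10, 3, 2)]


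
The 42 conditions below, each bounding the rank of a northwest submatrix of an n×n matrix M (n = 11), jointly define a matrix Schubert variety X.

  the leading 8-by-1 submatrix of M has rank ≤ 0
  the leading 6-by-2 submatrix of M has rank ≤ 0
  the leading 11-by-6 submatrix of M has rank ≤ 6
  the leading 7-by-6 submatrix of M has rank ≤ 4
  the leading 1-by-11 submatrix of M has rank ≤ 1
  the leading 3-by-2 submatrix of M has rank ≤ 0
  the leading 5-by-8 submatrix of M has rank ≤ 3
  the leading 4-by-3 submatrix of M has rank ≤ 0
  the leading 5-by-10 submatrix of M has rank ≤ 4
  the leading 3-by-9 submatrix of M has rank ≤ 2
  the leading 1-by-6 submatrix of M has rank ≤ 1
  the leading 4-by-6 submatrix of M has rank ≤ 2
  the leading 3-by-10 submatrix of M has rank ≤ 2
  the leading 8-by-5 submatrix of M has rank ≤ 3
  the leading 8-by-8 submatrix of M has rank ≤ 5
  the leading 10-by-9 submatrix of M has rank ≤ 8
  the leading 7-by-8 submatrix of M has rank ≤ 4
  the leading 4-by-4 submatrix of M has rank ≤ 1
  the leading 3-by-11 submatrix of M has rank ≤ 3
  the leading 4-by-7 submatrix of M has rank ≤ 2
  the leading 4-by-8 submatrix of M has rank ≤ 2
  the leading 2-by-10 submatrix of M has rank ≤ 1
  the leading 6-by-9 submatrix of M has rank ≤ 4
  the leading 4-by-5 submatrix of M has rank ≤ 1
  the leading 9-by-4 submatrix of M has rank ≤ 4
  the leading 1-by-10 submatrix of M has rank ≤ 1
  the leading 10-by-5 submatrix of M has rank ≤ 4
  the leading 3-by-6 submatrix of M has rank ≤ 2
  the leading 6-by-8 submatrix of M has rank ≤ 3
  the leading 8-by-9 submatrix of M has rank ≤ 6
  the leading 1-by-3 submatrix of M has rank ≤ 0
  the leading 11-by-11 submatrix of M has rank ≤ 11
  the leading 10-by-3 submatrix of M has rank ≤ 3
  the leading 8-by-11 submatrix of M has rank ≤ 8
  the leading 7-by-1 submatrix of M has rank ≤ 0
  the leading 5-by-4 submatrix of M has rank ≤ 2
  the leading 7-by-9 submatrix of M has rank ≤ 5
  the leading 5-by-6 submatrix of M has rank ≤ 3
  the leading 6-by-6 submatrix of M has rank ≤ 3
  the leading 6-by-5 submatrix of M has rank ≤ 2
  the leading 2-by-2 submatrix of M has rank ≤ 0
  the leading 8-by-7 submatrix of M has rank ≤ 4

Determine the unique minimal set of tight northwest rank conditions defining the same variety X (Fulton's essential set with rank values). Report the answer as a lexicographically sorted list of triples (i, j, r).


The tightest implied rank at each (i,j), from the 42 conditions:

  0, 0, 0, 1, 1, 1, 1, 1, 1, 1, 1
  0, 0, 0, 1, 1, 1, 1, 1, 1, 1, 2
  0, 0, 0, 1, 1, 2, 2, 2, 2, 2, 3
  0, 0, 0, 1, 1, 2, 2, 2, 3, 3, 4
  0, 0, 1, 2, 2, 3, 3, 3, 4, 4, 5
  0, 0, 1, 2, 2, 3, 3, 3, 4, 5, 6
  0, 1, 2, 3, 3, 4, 4, 4, 5, 6, 7
  0, 1, 2, 3, 3, 4, 4, 5, 6, 7, 8
  1, 2, 3, 4, 4, 5, 5, 6, 7, 8, 9
  1, 2, 3, 4, 4, 5, 6, 7, 8, 9, 10
  1, 2, 3, 4, 5, 6, 7, 8, 9, 10, 11

hence w(1..11) = (4, 11, 6, 9, 3, 10, 2, 8, 1, 7, 5).

|D(w)|=34, |Ess(w)|=11:

[(2, 10, 1), (4, 3, 0), (4, 5, 1), (4, 8, 2), (6, 2, 0), (6, 5, 2), (6, 8, 3), (8, 1, 0), (8, 5, 3), (8, 7, 4), (10, 5, 4)]


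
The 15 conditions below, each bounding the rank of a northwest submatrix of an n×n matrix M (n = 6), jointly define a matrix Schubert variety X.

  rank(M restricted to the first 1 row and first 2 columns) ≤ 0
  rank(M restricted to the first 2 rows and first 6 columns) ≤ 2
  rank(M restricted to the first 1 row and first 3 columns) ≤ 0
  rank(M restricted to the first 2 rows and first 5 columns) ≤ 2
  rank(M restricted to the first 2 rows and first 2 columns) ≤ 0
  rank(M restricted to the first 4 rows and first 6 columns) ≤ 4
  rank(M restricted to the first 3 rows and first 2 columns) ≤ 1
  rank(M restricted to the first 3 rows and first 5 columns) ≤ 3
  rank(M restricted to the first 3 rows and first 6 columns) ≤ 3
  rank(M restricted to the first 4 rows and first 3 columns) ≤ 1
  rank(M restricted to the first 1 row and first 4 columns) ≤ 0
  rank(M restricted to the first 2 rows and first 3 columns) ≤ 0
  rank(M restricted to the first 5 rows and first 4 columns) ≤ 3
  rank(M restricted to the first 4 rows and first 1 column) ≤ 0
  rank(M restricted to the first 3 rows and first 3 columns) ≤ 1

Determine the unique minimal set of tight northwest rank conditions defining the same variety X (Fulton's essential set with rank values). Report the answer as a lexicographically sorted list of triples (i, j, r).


The tightest implied rank at each (i,j), from the 15 conditions:

  R[1]: 0 | 0 | 0 | 0 | 1 | 1
  R[2]: 0 | 0 | 0 | 1 | 2 | 2
  R[3]: 0 | 1 | 1 | 2 | 3 | 3
  R[4]: 0 | 1 | 1 | 2 | 3 | 4
  R[5]: 1 | 2 | 2 | 3 | 4 | 5
  R[6]: 1 | 2 | 3 | 4 | 5 | 6

so w = (5, 4, 2, 6, 1, 3).

ℓ(w)=10; the 4 essential cells (i,j,r):

[(1, 4, 0), (2, 3, 0), (4, 1, 0), (4, 3, 1)]


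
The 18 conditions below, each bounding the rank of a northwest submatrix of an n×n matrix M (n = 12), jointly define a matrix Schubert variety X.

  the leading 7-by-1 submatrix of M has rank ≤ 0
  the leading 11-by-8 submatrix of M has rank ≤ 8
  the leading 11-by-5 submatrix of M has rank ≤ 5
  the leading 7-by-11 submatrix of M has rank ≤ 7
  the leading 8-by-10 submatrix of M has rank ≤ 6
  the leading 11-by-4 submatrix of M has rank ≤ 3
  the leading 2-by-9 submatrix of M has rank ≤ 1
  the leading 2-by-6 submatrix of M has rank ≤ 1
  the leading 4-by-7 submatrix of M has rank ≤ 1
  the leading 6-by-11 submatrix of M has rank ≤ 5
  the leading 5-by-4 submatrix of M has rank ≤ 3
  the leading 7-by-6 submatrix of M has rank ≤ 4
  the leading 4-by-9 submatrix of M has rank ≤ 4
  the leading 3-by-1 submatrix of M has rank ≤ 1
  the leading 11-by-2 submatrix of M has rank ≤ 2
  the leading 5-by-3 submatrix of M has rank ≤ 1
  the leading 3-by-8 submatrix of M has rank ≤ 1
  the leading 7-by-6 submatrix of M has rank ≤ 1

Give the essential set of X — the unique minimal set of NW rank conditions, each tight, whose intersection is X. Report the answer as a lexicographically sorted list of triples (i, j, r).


Rank table r_w(12×12) implied by the 18 constraints:

  row 1: 0 1 1 1 1 1 1 1 1 1 1 1
  row 2: 0 1 1 1 1 1 1 1 1 2 2 2
  row 3: 0 1 1 1 1 1 1 1 2 3 3 3
  row 4: 0 1 1 1 1 1 1 2 3 4 4 4
  row 5: 0 1 1 1 1 1 2 3 4 5 5 5
  row 6: 0 1 1 1 1 1 2 3 4 5 5 6
  row 7: 0 1 1 1 1 1 2 3 4 5 6 7
  row 8: 1 2 2 2 2 2 3 4 5 6 7 8
  row 9: 1 2 3 3 3 3 4 5 6 7 8 9
  row 10: 1 2 3 3 4 4 5 6 7 8 9 10
  row 11: 1 2 3 3 4 5 6 7 8 9 10 11
  row 12: 1 2 3 4 5 6 7 8 9 10 11 12

so w = (2, 10, 9, 8, 7, 12, 11, 1, 3, 5, 6, 4).

Fulton essential set (7 of the 40 Rothe cells):

[(2, 9, 1), (3, 8, 1), (4, 7, 1), (6, 11, 5), (7, 1, 0), (7, 6, 1), (11, 4, 3)]


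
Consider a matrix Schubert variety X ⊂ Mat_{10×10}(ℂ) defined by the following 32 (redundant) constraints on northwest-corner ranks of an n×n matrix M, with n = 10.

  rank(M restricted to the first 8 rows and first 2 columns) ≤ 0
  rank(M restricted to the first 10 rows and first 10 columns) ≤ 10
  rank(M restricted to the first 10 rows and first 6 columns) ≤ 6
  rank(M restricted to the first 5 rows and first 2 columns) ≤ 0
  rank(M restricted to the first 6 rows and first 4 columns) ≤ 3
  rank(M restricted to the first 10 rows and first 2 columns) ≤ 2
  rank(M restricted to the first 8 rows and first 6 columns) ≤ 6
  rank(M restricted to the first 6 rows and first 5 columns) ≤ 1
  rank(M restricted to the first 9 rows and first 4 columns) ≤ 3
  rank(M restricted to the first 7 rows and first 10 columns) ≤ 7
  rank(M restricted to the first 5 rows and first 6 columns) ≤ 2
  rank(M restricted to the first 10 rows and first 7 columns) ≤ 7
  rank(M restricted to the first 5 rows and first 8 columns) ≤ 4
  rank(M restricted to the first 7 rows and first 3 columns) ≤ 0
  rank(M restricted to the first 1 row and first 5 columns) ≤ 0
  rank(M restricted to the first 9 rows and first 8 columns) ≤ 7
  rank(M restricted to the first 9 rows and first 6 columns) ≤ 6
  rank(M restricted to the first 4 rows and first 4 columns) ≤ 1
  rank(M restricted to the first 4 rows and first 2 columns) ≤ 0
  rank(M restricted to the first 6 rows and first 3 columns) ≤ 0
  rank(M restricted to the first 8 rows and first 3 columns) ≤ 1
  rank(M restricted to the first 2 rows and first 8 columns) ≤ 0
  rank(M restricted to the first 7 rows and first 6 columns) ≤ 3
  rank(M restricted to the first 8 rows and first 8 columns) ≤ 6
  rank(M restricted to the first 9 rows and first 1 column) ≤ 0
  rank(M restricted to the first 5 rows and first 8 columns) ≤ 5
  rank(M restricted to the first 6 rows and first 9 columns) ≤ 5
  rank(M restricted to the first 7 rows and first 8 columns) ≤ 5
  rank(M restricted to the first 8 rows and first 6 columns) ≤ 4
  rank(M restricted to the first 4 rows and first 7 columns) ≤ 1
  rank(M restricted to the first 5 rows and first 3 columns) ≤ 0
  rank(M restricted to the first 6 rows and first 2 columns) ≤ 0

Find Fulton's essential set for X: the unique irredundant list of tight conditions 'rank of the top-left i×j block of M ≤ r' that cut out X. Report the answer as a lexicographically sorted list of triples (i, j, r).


Recovering R(i,j) via the rank-extension bound from the 32 conditions:

  row 1: 0  0  0  0  0  0  0  0  1  1
  row 2: 0  0  0  0  0  0  0  0  1  2
  row 3: 0  0  0  1  1  1  1  1  2  3
  row 4: 0  0  0  1  1  1  1  2  3  4
  row 5: 0  0  0  1  1  2  2  3  4  5
  row 6: 0  0  0  1  1  2  3  4  5  6
  row 7: 0  0  0  1  2  3  4  5  6  7
  row 8: 0  0  1  2  3  4  5  6  7  8
  row 9: 0  1  2  3  4  5  6  7  8  9
  row 10: 1  2  3  4  5  6  7  8  9  10

reading off 1-entries of Δ²R: w = (9, 10, 4, 8, 6, 7, 5, 3, 2, 1).

Rothe diagram D(w) (39 cells), 6 SE-corners (essential conditions):

[(2, 8, 0), (4, 7, 1), (6, 5, 1), (7, 3, 0), (8, 2, 0), (9, 1, 0)]


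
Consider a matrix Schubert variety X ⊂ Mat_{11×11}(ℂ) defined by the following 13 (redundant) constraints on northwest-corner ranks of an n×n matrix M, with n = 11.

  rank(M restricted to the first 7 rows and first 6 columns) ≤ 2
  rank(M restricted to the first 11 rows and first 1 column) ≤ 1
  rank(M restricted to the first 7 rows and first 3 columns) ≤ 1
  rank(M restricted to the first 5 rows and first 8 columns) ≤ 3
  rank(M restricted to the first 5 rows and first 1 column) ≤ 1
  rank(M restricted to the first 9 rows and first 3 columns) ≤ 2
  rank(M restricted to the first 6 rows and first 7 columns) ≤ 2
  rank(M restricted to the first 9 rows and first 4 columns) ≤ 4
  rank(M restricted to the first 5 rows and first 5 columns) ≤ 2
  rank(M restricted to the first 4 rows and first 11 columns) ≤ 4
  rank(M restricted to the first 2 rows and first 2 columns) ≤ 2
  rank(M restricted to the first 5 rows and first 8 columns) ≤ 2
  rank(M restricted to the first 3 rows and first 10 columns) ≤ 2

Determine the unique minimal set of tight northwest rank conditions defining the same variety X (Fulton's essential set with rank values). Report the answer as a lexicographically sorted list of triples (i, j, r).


Reconstructing r_w from the 13 given conditions:

  row 1: 1 1 1 1 1 1 1 1 1 1 1
  row 2: 1 1 1 2 2 2 2 2 2 2 2
  row 3: 1 1 1 2 2 2 2 2 2 2 3
  row 4: 1 1 1 2 2 2 2 2 3 3 4
  row 5: 1 1 1 2 2 2 2 2 3 4 5
  row 6: 1 1 1 2 2 2 2 3 4 5 6
  row 7: 1 1 1 2 2 2 3 4 5 6 7
  row 8: 1 2 2 3 3 3 4 5 6 7 8
  row 9: 1 2 2 3 4 4 5 6 7 8 9
  row 10: 1 2 3 4 5 5 6 7 8 9 10
  row 11: 1 2 3 4 5 6 7 8 9 10 11

hence w(1..11) = (1, 4, 11, 9, 10, 8, 7, 2, 5, 3, 6).

D(w) has 32 cells with 6 SE-corners; essential set:

[(3, 10, 2), (5, 8, 2), (6, 7, 2), (7, 3, 1), (7, 6, 2), (9, 3, 2)]


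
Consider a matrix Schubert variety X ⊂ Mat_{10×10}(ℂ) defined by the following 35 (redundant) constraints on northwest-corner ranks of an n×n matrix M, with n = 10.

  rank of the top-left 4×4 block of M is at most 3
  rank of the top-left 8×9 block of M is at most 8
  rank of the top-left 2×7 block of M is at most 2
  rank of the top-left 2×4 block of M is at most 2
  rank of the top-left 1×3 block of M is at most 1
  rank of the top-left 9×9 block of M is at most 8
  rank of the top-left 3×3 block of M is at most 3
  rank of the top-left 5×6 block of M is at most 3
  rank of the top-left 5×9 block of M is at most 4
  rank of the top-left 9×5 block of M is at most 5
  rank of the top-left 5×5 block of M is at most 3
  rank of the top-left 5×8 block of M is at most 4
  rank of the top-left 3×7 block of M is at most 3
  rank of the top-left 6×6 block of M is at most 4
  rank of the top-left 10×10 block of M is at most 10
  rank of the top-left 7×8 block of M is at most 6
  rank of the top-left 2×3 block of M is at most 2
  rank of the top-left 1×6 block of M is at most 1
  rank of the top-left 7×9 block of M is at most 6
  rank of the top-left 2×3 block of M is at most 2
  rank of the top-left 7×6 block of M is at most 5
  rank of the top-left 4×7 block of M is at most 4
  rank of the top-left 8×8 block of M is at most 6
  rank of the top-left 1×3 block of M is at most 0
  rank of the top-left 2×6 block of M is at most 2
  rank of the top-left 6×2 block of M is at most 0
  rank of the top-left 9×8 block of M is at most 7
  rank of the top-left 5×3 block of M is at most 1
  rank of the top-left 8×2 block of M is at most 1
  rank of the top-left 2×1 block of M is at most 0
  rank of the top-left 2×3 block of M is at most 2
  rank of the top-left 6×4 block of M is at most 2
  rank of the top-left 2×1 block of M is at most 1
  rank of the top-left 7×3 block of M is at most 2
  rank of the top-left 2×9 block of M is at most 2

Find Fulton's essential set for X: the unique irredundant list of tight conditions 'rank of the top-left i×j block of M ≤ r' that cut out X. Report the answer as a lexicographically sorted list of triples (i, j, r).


The tightest implied rank at each (i,j), from the 35 conditions:

  R[1]: 0 0 0 1 1 1 1 1 1 1
  R[2]: 0 0 1 2 2 2 2 2 2 2
  R[3]: 0 0 1 2 3 3 3 3 3 3
  R[4]: 0 0 1 2 3 3 4 4 4 4
  R[5]: 0 0 1 2 3 3 4 4 4 5
  R[6]: 0 0 1 2 3 4 5 5 5 6
  R[7]: 1 1 2 3 4 5 6 6 6 7
  R[8]: 1 1 2 3 4 5 6 6 7 8
  R[9]: 1 2 3 4 5 6 7 7 8 9
  R[10]: 1 2 3 4 5 6 7 8 9 10

so w = (4, 3, 5, 7, 10, 6, 1, 9, 2, 8).

Rothe diagram D(w) (19 cells), 6 SE-corners (essential conditions):

[(1, 3, 0), (5, 6, 3), (5, 9, 4), (6, 2, 0), (8, 2, 1), (8, 8, 6)]


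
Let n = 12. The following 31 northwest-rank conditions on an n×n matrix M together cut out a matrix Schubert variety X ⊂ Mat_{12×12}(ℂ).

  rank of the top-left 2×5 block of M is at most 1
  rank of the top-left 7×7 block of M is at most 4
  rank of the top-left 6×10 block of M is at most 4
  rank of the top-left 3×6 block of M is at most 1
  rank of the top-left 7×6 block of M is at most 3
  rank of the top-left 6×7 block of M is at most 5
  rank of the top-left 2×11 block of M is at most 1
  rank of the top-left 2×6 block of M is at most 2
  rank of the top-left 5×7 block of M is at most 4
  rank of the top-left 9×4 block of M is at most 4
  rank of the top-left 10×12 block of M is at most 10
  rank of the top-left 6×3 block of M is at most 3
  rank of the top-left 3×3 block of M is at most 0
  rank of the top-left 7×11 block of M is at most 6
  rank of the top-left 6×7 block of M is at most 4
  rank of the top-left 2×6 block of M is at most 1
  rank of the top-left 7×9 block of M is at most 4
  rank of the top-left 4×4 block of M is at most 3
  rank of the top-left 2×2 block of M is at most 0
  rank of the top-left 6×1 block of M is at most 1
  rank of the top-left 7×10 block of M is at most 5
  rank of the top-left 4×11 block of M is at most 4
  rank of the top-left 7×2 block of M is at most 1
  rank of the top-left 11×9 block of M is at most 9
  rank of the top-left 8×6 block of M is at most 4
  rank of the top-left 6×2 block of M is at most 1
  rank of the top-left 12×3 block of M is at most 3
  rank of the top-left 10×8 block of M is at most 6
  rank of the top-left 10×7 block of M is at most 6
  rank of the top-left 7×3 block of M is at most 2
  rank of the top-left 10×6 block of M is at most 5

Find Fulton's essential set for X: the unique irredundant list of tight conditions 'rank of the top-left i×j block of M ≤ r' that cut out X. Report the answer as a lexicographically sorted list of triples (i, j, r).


Reconstructing r_w from the 31 given conditions:

  0, 0, 0, 1, 1, 1, 1, 1, 1, 1, 1, 1
  0, 0, 0, 1, 1, 1, 1, 1, 1, 1, 1, 2
  0, 0, 0, 1, 1, 1, 2, 2, 2, 2, 2, 3
  1, 1, 1, 2, 2, 2, 3, 3, 3, 3, 3, 4
  1, 1, 2, 3, 3, 3, 4, 4, 4, 4, 4, 5
  1, 1, 2, 3, 3, 3, 4, 4, 4, 4, 5, 6
  1, 1, 2, 3, 3, 3, 4, 4, 4, 5, 6, 7
  1, 2, 3, 4, 4, 4, 5, 5, 5, 6, 7, 8
  1, 2, 3, 4, 5, 5, 6, 6, 6, 7, 8, 9
  1, 2, 3, 4, 5, 5, 6, 6, 7, 8, 9, 10
  1, 2, 3, 4, 5, 6, 7, 7, 8, 9, 10, 11
  1, 2, 3, 4, 5, 6, 7, 8, 9, 10, 11, 12

so w = (4, 12, 7, 1, 3, 11, 10, 2, 5, 9, 6, 8).

Rothe diagram D(w) (32 cells), 9 SE-corners (essential conditions):

[(2, 11, 1), (3, 3, 0), (3, 6, 1), (6, 10, 4), (7, 2, 1), (7, 6, 3), (7, 9, 4), (10, 6, 5), (10, 8, 6)]
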